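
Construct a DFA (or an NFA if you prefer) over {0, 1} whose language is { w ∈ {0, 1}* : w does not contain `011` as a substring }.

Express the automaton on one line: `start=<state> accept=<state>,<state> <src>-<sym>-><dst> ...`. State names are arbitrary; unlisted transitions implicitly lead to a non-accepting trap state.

start=s0 accept=s0,s1,s2 s0-0->s1 s0-1->s0 s1-0->s1 s1-1->s2 s2-0->s1 s2-1->s3 s3-0->s3 s3-1->s3

Track partial matches of the forbidden pattern `011`. State s3 is a dead state reached once `011` has occurred; every other state accepts. s0 means no part of `011` is currently matched.
4 states suffice.
        0   1  
>* s0   s1  s0 
 * s1   s1  s2 
 * s2   s1  s3 
   s3   s3  s3 
(> = start, * = accepting)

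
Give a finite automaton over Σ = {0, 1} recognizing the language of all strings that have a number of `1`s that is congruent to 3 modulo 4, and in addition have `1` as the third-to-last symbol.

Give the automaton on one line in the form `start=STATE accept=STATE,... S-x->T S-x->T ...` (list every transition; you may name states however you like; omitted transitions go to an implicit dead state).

Run two small machines in parallel and take their product. The first has 4 states tracking the count of `1`s modulo 4; the second has 15 states tracking the last 3 symbols read. A product state is a pair (one from each), accepting exactly when both do. Minimizing collapses redundant product states.
       0  1 
>  A   A  B 
   B   C  D 
   C   C  E 
   D   F  G 
   E   F  H 
   F   I  J 
 * G   K  A 
   H   K  A 
   I   I  L 
 * J   M  A 
 * K   N  A 
   L   M  A 
   M   N  A 
 * N   O  A 
   O   O  A 
(> = start, * = accepting)

start=A accept=G,J,K,N A-0->A A-1->B B-0->C B-1->D C-0->C C-1->E D-0->F D-1->G E-0->F E-1->H F-0->I F-1->J G-0->K G-1->A H-0->K H-1->A I-0->I I-1->L J-0->M J-1->A K-0->N K-1->A L-0->M L-1->A M-0->N M-1->A N-0->O N-1->A O-0->O O-1->A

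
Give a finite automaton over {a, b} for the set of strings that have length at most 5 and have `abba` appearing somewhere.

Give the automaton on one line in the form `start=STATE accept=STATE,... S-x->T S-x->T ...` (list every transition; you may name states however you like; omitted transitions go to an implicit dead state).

start=s0 accept=s9,s10 s0-a->s1 s0-b->s2 s1-a->s3 s1-b->s4 s2-a->s3 s2-b->s5 s3-a->s5 s3-b->s6 s4-a->s5 s4-b->s7 s5-a->s5 s5-b->s5 s6-a->s5 s6-b->s8 s7-a->s9 s7-b->s5 s8-a->s10 s8-b->s5 s9-a->s10 s9-b->s10 s10-a->s5 s10-b->s5

Handle the two conditions separately and then intersect. One (7 states) tracks the input length, saturating at 6; the other (5 states) tracks whether and how much of `abba` has been seen. Each combined state is a pair, one component from each; accept when both components accept. Equivalent product states are then merged.
An 11-state machine:
          a    b  
>  s0     s1   s2 
   s1     s3   s4 
   s2     s3   s5 
   s3     s5   s6 
   s4     s5   s7 
   s5     s5   s5 
   s6     s5   s8 
   s7     s9   s5 
   s8    s10   s5 
 * s9    s10  s10 
 * s10    s5   s5 
(> = start, * = accepting)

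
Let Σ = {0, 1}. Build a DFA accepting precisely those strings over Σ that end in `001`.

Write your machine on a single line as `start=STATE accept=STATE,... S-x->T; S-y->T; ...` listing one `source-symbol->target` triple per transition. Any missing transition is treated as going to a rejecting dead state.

start=A; accept=D; A-0->B; A-1->A; B-0->C; B-1->A; C-0->C; C-1->D; D-0->B; D-1->A

Remember how much of `001` the current input suffix matches. State A means no match yet; B means the last symbol is `0`; C means the last 2 symbols are `00`; D means the last 3 symbols are `001`. Only D accepts. On a mismatch, fall back to the longest proper suffix that is still a prefix of `001`.
       0  1 
>  A   B  A 
   B   C  A 
   C   C  D 
 * D   B  A 
(> = start, * = accepting)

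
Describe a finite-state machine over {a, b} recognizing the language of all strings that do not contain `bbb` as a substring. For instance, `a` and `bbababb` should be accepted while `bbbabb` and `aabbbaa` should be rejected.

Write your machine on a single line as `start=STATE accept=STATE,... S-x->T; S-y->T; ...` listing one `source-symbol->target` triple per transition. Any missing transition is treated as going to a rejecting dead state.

Track partial matches of the forbidden pattern `bbb`. State s3 is a dead state reached once `bbb` has occurred; every other state accepts. s0 means no part of `bbb` is currently matched.
        a   b  
>* s0   s0  s1 
 * s1   s0  s2 
 * s2   s0  s3 
   s3   s3  s3 
(> = start, * = accepting)

start=s0; accept=s0,s1,s2; s0-a->s0; s0-b->s1; s1-a->s0; s1-b->s2; s2-a->s0; s2-b->s3; s3-a->s3; s3-b->s3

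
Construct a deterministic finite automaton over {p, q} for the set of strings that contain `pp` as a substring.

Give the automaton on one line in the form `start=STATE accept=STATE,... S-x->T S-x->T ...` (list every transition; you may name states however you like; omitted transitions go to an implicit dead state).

States A..B record the length of the longest prefix of `pp` that matches the current input suffix. Reaching C means `pp` has been seen, and we stay there forever. Accept from C.
3 states suffice.
       p  q 
>  A   B  A 
   B   C  A 
 * C   C  C 
(> = start, * = accepting)

start=A accept=C A-p->B A-q->A B-p->C B-q->A C-p->C C-q->C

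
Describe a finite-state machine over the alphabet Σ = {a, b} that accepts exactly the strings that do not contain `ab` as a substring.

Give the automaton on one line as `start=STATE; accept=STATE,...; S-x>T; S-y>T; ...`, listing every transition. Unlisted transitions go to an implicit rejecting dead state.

Track partial matches of the forbidden pattern `ab`. State s2 is a dead state reached once `ab` has occurred; every other state accepts. s0 means no part of `ab` is currently matched.
        a   b  
>* s0   s1  s0 
 * s1   s1  s2 
   s2   s2  s2 
(> = start, * = accepting)

start=s0; accept=s0,s1; s0-a>s1; s0-b>s0; s1-a>s1; s1-b>s2; s2-a>s2; s2-b>s2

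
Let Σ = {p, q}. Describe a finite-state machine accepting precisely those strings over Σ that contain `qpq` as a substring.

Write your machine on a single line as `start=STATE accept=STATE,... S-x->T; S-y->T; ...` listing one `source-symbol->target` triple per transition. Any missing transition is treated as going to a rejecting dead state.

Track how much of `qpq` has been matched so far: state A is no progress, D is the absorbing accept state reached once `qpq` has occurred. Intermediate states record partial matches; on a mismatch, fall back to the longest reusable overlap.
       p  q 
>  A   A  B 
   B   C  B 
   C   A  D 
 * D   D  D 
(> = start, * = accepting)

start=A; accept=D; A-p->A; A-q->B; B-p->C; B-q->B; C-p->A; C-q->D; D-p->D; D-q->D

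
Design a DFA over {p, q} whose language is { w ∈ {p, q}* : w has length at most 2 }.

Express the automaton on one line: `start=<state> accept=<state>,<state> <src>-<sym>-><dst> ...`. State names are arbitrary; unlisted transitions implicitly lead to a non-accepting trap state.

start=S0 accept=S0,S1,S2 S0-p->S1 S0-q->S1 S1-p->S2 S1-q->S2 S2-p->S3 S2-q->S3 S3-p->S3 S3-q->S3

We only need to distinguish lengths 0, 1, …, 2, and '>2'. Chain S0 → S1 → S2 → S3 on every symbol, with S3 looping. Accepting states: {S0, S1, S2}.
With 4 states:
        p   q  
>* S0   S1  S1 
 * S1   S2  S2 
 * S2   S3  S3 
   S3   S3  S3 
(> = start, * = accepting)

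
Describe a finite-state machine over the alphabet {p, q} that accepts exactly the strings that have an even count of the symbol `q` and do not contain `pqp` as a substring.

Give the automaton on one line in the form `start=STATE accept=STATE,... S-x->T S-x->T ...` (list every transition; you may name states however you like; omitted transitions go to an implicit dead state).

start=S0 accept=S0,S1,S6 S0-p->S1 S0-q->S2 S1-p->S1 S1-q->S3 S2-p->S4 S2-q->S0 S3-p->S5 S3-q->S0 S4-p->S4 S4-q->S6 S5-p->S5 S5-q->S5 S6-p->S5 S6-q->S2

Build one automaton per condition and run them in lockstep. The first has 2 states tracking the count of `q`s modulo 2; the second has 4 states tracking partial matches of the forbidden pattern `pqp`. A product state is a pair (one from each), accepting exactly when both do. Equivalent product states are then merged.
        p   q  
>* S0   S1  S2 
 * S1   S1  S3 
   S2   S4  S0 
   S3   S5  S0 
   S4   S4  S6 
   S5   S5  S5 
 * S6   S5  S2 
(> = start, * = accepting)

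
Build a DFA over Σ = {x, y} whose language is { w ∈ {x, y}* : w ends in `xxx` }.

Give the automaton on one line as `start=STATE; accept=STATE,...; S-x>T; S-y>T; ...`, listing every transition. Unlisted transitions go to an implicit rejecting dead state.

start=A; accept=D; A-x>B; A-y>A; B-x>C; B-y>A; C-x>D; C-y>A; D-x>D; D-y>A

Remember how much of `xxx` the current input suffix matches. State A means no match yet; B means the last symbol is `x`; C means the last 2 symbols are `xx`; D means the last 3 symbols are `xxx`. Only D accepts. On a mismatch, fall back to the longest proper suffix that is still a prefix of `xxx`.
A 4-state machine:
       x  y 
>  A   B  A 
   B   C  A 
   C   D  A 
 * D   D  A 
(> = start, * = accepting)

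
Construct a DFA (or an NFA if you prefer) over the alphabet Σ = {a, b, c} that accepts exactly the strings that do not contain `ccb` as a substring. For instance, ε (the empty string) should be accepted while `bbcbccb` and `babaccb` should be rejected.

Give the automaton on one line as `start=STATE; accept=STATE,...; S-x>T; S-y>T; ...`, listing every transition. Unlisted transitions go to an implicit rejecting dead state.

This is the complement of 'contains `ccb`'. Use the same substring-matching states — S0 through S3 holding how much of `ccb` has just been matched — but flip the accepting set: everything except the trap S3 accepts.
A 4-state machine:
        a   b   c  
>* S0   S0  S0  S1 
 * S1   S0  S0  S2 
 * S2   S0  S3  S2 
   S3   S3  S3  S3 
(> = start, * = accepting)

start=S0; accept=S0,S1,S2; S0-a>S0; S0-b>S0; S0-c>S1; S1-a>S0; S1-b>S0; S1-c>S2; S2-a>S0; S2-b>S3; S2-c>S2; S3-a>S3; S3-b>S3; S3-c>S3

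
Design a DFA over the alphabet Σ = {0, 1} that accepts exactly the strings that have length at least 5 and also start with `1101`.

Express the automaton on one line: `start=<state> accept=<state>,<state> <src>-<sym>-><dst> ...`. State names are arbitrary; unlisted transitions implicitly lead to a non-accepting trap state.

start=q0 accept=q6 q0-0->q1 q0-1->q2 q1-0->q1 q1-1->q1 q2-0->q1 q2-1->q3 q3-0->q4 q3-1->q1 q4-0->q1 q4-1->q5 q5-0->q6 q5-1->q6 q6-0->q6 q6-1->q6

Run two small machines in parallel and take their product. The first has 7 states tracking the input length, saturating at 6; the second has 6 states tracking whether the input so far still matches the prefix `1101`. A product state is a pair (one from each), accepting exactly when both do. Minimizing collapses redundant product states.
A 7-state machine:
        0   1  
>  q0   q1  q2 
   q1   q1  q1 
   q2   q1  q3 
   q3   q4  q1 
   q4   q1  q5 
   q5   q6  q6 
 * q6   q6  q6 
(> = start, * = accepting)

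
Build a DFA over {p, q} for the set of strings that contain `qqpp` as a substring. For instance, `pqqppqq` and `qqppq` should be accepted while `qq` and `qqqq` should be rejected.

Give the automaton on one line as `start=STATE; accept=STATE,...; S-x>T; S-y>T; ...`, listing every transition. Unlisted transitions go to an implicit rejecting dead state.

start=S0; accept=S4; S0-p>S0; S0-q>S1; S1-p>S0; S1-q>S2; S2-p>S3; S2-q>S2; S3-p>S4; S3-q>S1; S4-p>S4; S4-q>S4

Track how much of `qqpp` has been matched so far: state S0 is no progress, S4 is the absorbing accept state reached once `qqpp` has occurred. Intermediate states record partial matches; on a mismatch, fall back to the longest reusable overlap.
5 states suffice.
        p   q  
>  S0   S0  S1 
   S1   S0  S2 
   S2   S3  S2 
   S3   S4  S1 
 * S4   S4  S4 
(> = start, * = accepting)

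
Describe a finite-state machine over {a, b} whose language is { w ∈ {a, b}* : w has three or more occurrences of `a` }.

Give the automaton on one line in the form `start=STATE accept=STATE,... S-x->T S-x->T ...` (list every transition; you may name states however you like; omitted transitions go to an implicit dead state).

start=q0 accept=q3,q4 q0-a->q1 q0-b->q0 q1-a->q2 q1-b->q1 q2-a->q3 q2-b->q2 q3-a->q4 q3-b->q3 q4-a->q4 q4-b->q4

Count `a`s, saturating at 4: states q0 through q3 mean 0 through 3 `a`s seen; q4 means more than 3. Each `a` increments (capped at q4); other symbols loop. Accept from {q3, q4}.
A 5-state machine:
        a   b  
>  q0   q1  q0 
   q1   q2  q1 
   q2   q3  q2 
 * q3   q4  q3 
 * q4   q4  q4 
(> = start, * = accepting)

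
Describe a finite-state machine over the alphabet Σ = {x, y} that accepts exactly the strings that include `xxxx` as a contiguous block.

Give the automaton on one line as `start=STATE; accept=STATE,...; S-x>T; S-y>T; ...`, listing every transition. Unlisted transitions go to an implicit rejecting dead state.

start=s0; accept=s4; s0-x>s1; s0-y>s0; s1-x>s2; s1-y>s0; s2-x>s3; s2-y>s0; s3-x>s4; s3-y>s0; s4-x>s4; s4-y>s4

States s0..s3 record the length of the longest prefix of `xxxx` that matches the current input suffix. Reaching s4 means `xxxx` has been seen, and we stay there forever. Accept from s4.
        x   y  
>  s0   s1  s0 
   s1   s2  s0 
   s2   s3  s0 
   s3   s4  s0 
 * s4   s4  s4 
(> = start, * = accepting)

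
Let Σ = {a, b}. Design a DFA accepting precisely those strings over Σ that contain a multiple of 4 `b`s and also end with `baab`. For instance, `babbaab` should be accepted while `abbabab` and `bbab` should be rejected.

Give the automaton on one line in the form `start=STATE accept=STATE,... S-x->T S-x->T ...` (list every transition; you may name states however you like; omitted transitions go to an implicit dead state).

Handle the two conditions separately and then intersect. One (4 states) tracks the count of `b`s modulo 4; the other (5 states) tracks how much of the suffix `baab` has currently been matched. Each combined state is a pair, one component from each; accept when both components accept. Equivalent product states are then merged.
An 8-state machine:
        a   b  
>  S0   S0  S1 
   S1   S1  S2 
   S2   S2  S3 
   S3   S4  S0 
   S4   S5  S0 
   S5   S6  S7 
   S6   S6  S0 
 * S7   S0  S1 
(> = start, * = accepting)

start=S0 accept=S7 S0-a->S0 S0-b->S1 S1-a->S1 S1-b->S2 S2-a->S2 S2-b->S3 S3-a->S4 S3-b->S0 S4-a->S5 S4-b->S0 S5-a->S6 S5-b->S7 S6-a->S6 S6-b->S0 S7-a->S0 S7-b->S1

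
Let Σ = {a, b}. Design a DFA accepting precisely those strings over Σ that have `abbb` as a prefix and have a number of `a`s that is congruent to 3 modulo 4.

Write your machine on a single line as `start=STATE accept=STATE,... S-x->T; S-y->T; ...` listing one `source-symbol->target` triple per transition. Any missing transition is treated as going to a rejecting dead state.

Build one automaton per condition and run them in lockstep. One (6 states) tracks whether the input so far still matches the prefix `abbb`; the other (4 states) tracks the count of `a`s modulo 4. Each combined state is a pair, one component from each; accept when both components accept. Minimizing collapses redundant product states.
With 9 states:
        a   b  
>  q0   q1  q2 
   q1   q2  q3 
   q2   q2  q2 
   q3   q2  q4 
   q4   q2  q5 
   q5   q6  q5 
   q6   q7  q6 
 * q7   q8  q7 
   q8   q5  q8 
(> = start, * = accepting)

start=q0; accept=q7; q0-a->q1; q0-b->q2; q1-a->q2; q1-b->q3; q2-a->q2; q2-b->q2; q3-a->q2; q3-b->q4; q4-a->q2; q4-b->q5; q5-a->q6; q5-b->q5; q6-a->q7; q6-b->q6; q7-a->q8; q7-b->q7; q8-a->q5; q8-b->q8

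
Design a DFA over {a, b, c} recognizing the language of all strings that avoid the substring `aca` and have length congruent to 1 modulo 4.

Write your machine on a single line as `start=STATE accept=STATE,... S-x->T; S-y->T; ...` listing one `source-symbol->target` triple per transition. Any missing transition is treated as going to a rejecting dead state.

start=q0; accept=q1,q2,q12; q0-a->q1; q0-b->q2; q0-c->q2; q1-a->q3; q1-b->q4; q1-c->q5; q2-a->q3; q2-b->q4; q2-c->q4; q3-a->q6; q3-b->q7; q3-c->q8; q4-a->q6; q4-b->q7; q4-c->q7; q5-a->q9; q5-b->q7; q5-c->q7; q6-a->q10; q6-b->q0; q6-c->q11; q7-a->q10; q7-b->q0; q7-c->q0; q8-a->q9; q8-b->q0; q8-c->q0; q9-a->q9; q9-b->q9; q9-c->q9; q10-a->q1; q10-b->q2; q10-c->q12; q11-a->q9; q11-b->q2; q11-c->q2; q12-a->q9; q12-b->q4; q12-c->q4

Build one automaton per condition and run them in lockstep. The first has 4 states tracking partial matches of the forbidden pattern `aca`; the second has 4 states tracking the input length modulo 4. A product state is a pair (one from each), accepting exactly when both do. Equivalent product states are then merged.
13 states suffice.
          a    b    c  
>  q0     q1   q2   q2 
 * q1     q3   q4   q5 
 * q2     q3   q4   q4 
   q3     q6   q7   q8 
   q4     q6   q7   q7 
   q5     q9   q7   q7 
   q6    q10   q0  q11 
   q7    q10   q0   q0 
   q8     q9   q0   q0 
   q9     q9   q9   q9 
   q10    q1   q2  q12 
   q11    q9   q2   q2 
 * q12    q9   q4   q4 
(> = start, * = accepting)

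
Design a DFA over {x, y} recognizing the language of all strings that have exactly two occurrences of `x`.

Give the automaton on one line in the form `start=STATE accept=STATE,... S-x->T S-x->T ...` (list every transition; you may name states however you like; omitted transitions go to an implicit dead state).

start=S0 accept=S2 S0-x->S1 S0-y->S0 S1-x->S2 S1-y->S1 S2-x->S3 S2-y->S2 S3-x->S3 S3-y->S3

Only the number of `x`s matters, and only up to 3. Make a chain S0 → S1 → S2 → S3 advanced by each `x` (with S3 absorbing); every other symbol self-loops. The accepting set is {S2}.
A 4-state machine:
        x   y  
>  S0   S1  S0 
   S1   S2  S1 
 * S2   S3  S2 
   S3   S3  S3 
(> = start, * = accepting)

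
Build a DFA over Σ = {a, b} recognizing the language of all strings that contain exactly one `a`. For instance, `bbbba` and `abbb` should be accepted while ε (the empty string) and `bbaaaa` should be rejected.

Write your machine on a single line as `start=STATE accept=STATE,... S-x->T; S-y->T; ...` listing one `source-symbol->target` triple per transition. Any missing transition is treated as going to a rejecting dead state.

start=s0; accept=s1; s0-a->s1; s0-b->s0; s1-a->s2; s1-b->s1; s2-a->s2; s2-b->s2

Only the number of `a`s matters, and only up to 2. Make a chain s0 → s1 → s2 advanced by each `a` (with s2 absorbing); every other symbol self-loops. The accepting set is {s1}.
        a   b  
>  s0   s1  s0 
 * s1   s2  s1 
   s2   s2  s2 
(> = start, * = accepting)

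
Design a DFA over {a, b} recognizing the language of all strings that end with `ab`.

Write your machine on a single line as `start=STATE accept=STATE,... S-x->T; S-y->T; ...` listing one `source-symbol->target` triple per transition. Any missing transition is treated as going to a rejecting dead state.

Let each state record the length of the longest suffix of the input read so far that is also a prefix of `ab`. q1 means the last symbol is `a`; q2 means the last 2 symbols are `ab`. Accept only at q2, where the string currently ends in `ab`.
        a   b  
>  q0   q1  q0 
   q1   q1  q2 
 * q2   q1  q0 
(> = start, * = accepting)

start=q0; accept=q2; q0-a->q1; q0-b->q0; q1-a->q1; q1-b->q2; q2-a->q1; q2-b->q0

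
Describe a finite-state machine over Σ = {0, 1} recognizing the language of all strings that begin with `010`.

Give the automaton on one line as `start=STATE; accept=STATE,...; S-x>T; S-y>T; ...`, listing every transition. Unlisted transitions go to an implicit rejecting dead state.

Walk along `010` while the input agrees: from q0 take `0` to q1, and so on. Any deviation drops to the rejecting sink q4. Once q3 is reached the prefix is confirmed and every continuation is accepted.
A 5-state machine:
        0   1  
>  q0   q1  q4 
   q1   q4  q2 
   q2   q3  q4 
 * q3   q3  q3 
   q4   q4  q4 
(> = start, * = accepting)

start=q0; accept=q3; q0-0>q1; q0-1>q4; q1-0>q4; q1-1>q2; q2-0>q3; q2-1>q4; q3-0>q3; q3-1>q3; q4-0>q4; q4-1>q4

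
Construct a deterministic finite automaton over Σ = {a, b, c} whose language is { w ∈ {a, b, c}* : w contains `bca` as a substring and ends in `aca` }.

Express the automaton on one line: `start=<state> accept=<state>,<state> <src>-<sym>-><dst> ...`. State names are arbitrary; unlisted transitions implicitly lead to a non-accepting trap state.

start=q0 accept=q6 q0-a->q0 q0-b->q1 q0-c->q0 q1-a->q0 q1-b->q1 q1-c->q2 q2-a->q3 q2-b->q1 q2-c->q0 q3-a->q3 q3-b->q4 q3-c->q5 q4-a->q3 q4-b->q4 q4-c->q4 q5-a->q6 q5-b->q4 q5-c->q4 q6-a->q3 q6-b->q4 q6-c->q5

Build one automaton per condition and run them in lockstep. The first has 4 states tracking whether and how much of `bca` has been seen; the second has 4 states tracking how much of the suffix `aca` has currently been matched. A product state is a pair (one from each), accepting exactly when both do. After merging equivalent states the machine shrinks.
7 states suffice.
        a   b   c  
>  q0   q0  q1  q0 
   q1   q0  q1  q2 
   q2   q3  q1  q0 
   q3   q3  q4  q5 
   q4   q3  q4  q4 
   q5   q6  q4  q4 
 * q6   q3  q4  q5 
(> = start, * = accepting)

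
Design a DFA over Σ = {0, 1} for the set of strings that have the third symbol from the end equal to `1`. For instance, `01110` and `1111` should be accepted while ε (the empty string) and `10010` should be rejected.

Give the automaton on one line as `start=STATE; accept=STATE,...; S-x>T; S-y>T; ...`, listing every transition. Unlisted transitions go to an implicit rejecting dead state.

A DFA must remember the last 3 symbols (since which symbol is third-to-last isn't known until the input ends). Use one state per possible window of the last ≤3 symbols; accept from those whose window starts with `1`.
15 states suffice.
          0    1  
>  q0     q1   q2 
   q1     q3   q4 
   q2     q5   q6 
   q3     q7   q8 
   q4     q9  q10 
   q5    q11  q12 
   q6    q13  q14 
   q7     q7   q8 
   q8     q9  q10 
   q9    q11  q12 
   q10   q13  q14 
 * q11    q7   q8 
 * q12    q9  q10 
 * q13   q11  q12 
 * q14   q13  q14 
(> = start, * = accepting)

start=q0; accept=q11,q12,q13,q14; q0-0>q1; q0-1>q2; q1-0>q3; q1-1>q4; q2-0>q5; q2-1>q6; q3-0>q7; q3-1>q8; q4-0>q9; q4-1>q10; q5-0>q11; q5-1>q12; q6-0>q13; q6-1>q14; q7-0>q7; q7-1>q8; q8-0>q9; q8-1>q10; q9-0>q11; q9-1>q12; q10-0>q13; q10-1>q14; q11-0>q7; q11-1>q8; q12-0>q9; q12-1>q10; q13-0>q11; q13-1>q12; q14-0>q13; q14-1>q14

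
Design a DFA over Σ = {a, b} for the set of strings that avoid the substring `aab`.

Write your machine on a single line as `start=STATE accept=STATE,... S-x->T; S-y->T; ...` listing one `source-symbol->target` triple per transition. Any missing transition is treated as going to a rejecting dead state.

This is the complement of 'contains `aab`'. Use the same substring-matching states — q0 through q3 holding how much of `aab` has just been matched — but flip the accepting set: everything except the trap q3 accepts.
A 4-state machine:
        a   b  
>* q0   q1  q0 
 * q1   q2  q0 
 * q2   q2  q3 
   q3   q3  q3 
(> = start, * = accepting)

start=q0; accept=q0,q1,q2; q0-a->q1; q0-b->q0; q1-a->q2; q1-b->q0; q2-a->q2; q2-b->q3; q3-a->q3; q3-b->q3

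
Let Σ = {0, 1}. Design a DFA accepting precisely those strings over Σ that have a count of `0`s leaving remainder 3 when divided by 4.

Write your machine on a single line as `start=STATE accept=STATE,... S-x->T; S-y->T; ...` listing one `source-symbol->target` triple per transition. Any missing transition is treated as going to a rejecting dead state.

Keep the running count of `0`s modulo 4: each `0` advances along the cycle s0 → s1 → s2 → s3 → s0 while other symbols loop. Accept at s3.
With 4 states:
        0   1  
>  s0   s1  s0 
   s1   s2  s1 
   s2   s3  s2 
 * s3   s0  s3 
(> = start, * = accepting)

start=s0; accept=s3; s0-0->s1; s0-1->s0; s1-0->s2; s1-1->s1; s2-0->s3; s2-1->s2; s3-0->s0; s3-1->s3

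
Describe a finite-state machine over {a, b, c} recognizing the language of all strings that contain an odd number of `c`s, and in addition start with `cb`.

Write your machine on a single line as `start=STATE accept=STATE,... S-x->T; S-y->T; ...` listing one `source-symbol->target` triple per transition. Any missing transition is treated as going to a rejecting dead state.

start=s0; accept=s4; s0-a->s1; s0-b->s1; s0-c->s2; s1-a->s1; s1-b->s1; s1-c->s3; s2-a->s3; s2-b->s4; s2-c->s1; s3-a->s3; s3-b->s3; s3-c->s1; s4-a->s4; s4-b->s4; s4-c->s5; s5-a->s5; s5-b->s5; s5-c->s4

Handle the two conditions separately and then intersect. The first has 2 states tracking the count of `c`s modulo 2; the second has 4 states tracking whether the input so far still matches the prefix `cb`. A product state is a pair (one from each), accepting exactly when both do.
A 6-state machine:
        a   b   c  
>  s0   s1  s1  s2 
   s1   s1  s1  s3 
   s2   s3  s4  s1 
   s3   s3  s3  s1 
 * s4   s4  s4  s5 
   s5   s5  s5  s4 
(> = start, * = accepting)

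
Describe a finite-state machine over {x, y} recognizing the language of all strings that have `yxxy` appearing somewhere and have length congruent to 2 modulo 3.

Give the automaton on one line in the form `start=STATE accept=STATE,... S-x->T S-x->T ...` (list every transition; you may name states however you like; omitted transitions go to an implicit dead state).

start=q0 accept=q13 q0-x->q1 q0-y->q2 q1-x->q3 q1-y->q4 q2-x->q5 q2-y->q4 q3-x->q0 q3-y->q6 q4-x->q7 q4-y->q6 q5-x->q8 q5-y->q6 q6-x->q9 q6-y->q2 q7-x->q10 q7-y->q2 q8-x->q1 q8-y->q11 q9-x->q12 q9-y->q4 q10-x->q3 q10-y->q13 q11-x->q13 q11-y->q13 q12-x->q0 q12-y->q14 q13-x->q14 q13-y->q14 q14-x->q11 q14-y->q11

Handle the two conditions separately and then intersect. The first has 5 states tracking whether and how much of `yxxy` has been seen; the second has 3 states tracking the input length modulo 3. A product state is a pair (one from each), accepting exactly when both do.
          x    y  
>  q0     q1   q2 
   q1     q3   q4 
   q2     q5   q4 
   q3     q0   q6 
   q4     q7   q6 
   q5     q8   q6 
   q6     q9   q2 
   q7    q10   q2 
   q8     q1  q11 
   q9    q12   q4 
   q10    q3  q13 
   q11   q13  q13 
   q12    q0  q14 
 * q13   q14  q14 
   q14   q11  q11 
(> = start, * = accepting)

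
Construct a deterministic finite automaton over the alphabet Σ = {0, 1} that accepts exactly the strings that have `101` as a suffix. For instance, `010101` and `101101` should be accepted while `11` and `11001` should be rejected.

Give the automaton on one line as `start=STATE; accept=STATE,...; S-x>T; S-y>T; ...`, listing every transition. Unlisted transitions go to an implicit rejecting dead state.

start=S0; accept=S3; S0-0>S0; S0-1>S1; S1-0>S2; S1-1>S1; S2-0>S0; S2-1>S3; S3-0>S2; S3-1>S1

Let each state record the length of the longest suffix of the input read so far that is also a prefix of `101`. S1 means the last symbol is `1`; S2 means the last 2 symbols are `10`; S3 means the last 3 symbols are `101`. Accept only at S3, where the string currently ends in `101`.
        0   1  
>  S0   S0  S1 
   S1   S2  S1 
   S2   S0  S3 
 * S3   S2  S1 
(> = start, * = accepting)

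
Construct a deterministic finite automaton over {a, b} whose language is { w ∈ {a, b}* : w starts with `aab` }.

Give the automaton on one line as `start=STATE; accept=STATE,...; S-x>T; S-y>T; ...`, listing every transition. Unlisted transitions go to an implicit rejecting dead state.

Check the first 3 symbols one by one: q0 through q2 record how many have matched `aab` so far; any wrong symbol goes to the dead state q4. After all 3 match we enter the accepting sink q3.
With 5 states:
        a   b  
>  q0   q1  q4 
   q1   q2  q4 
   q2   q4  q3 
 * q3   q3  q3 
   q4   q4  q4 
(> = start, * = accepting)

start=q0; accept=q3; q0-a>q1; q0-b>q4; q1-a>q2; q1-b>q4; q2-a>q4; q2-b>q3; q3-a>q3; q3-b>q3; q4-a>q4; q4-b>q4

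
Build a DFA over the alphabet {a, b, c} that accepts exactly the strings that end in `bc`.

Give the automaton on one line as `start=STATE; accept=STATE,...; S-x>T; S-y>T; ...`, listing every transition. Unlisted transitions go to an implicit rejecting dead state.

start=q0; accept=q2; q0-a>q0; q0-b>q1; q0-c>q0; q1-a>q0; q1-b>q1; q1-c>q2; q2-a>q0; q2-b>q1; q2-c>q0

Remember how much of `bc` the current input suffix matches. State q0 means no match yet; q1 means the last symbol is `b`; q2 means the last 2 symbols are `bc`. Only q2 accepts. On a mismatch, fall back to the longest proper suffix that is still a prefix of `bc`.
With 3 states:
        a   b   c  
>  q0   q0  q1  q0 
   q1   q0  q1  q2 
 * q2   q0  q1  q0 
(> = start, * = accepting)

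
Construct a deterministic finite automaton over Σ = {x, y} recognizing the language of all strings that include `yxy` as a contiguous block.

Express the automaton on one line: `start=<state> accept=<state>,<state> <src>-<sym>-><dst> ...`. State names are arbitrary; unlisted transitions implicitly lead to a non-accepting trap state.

States q0..q2 record the length of the longest prefix of `yxy` that matches the current input suffix. Reaching q3 means `yxy` has been seen, and we stay there forever. Accept from q3.
With 4 states:
        x   y  
>  q0   q0  q1 
   q1   q2  q1 
   q2   q0  q3 
 * q3   q3  q3 
(> = start, * = accepting)

start=q0 accept=q3 q0-x->q0 q0-y->q1 q1-x->q2 q1-y->q1 q2-x->q0 q2-y->q3 q3-x->q3 q3-y->q3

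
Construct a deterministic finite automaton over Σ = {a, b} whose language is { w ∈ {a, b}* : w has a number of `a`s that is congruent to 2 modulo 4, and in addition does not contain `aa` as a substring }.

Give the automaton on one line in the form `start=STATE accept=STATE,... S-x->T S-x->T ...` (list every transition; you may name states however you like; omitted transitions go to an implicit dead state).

Run two small machines in parallel and take their product. One (4 states) tracks the count of `a`s modulo 4; the other (3 states) tracks partial matches of the forbidden pattern `aa`. Each combined state is a pair, one component from each; accept when both components accept. Minimizing collapses redundant product states.
9 states suffice.
        a   b  
>  s0   s1  s0 
   s1   s2  s3 
   s2   s2  s2 
   s3   s4  s3 
 * s4   s2  s5 
 * s5   s6  s5 
   s6   s2  s7 
   s7   s8  s7 
   s8   s2  s0 
(> = start, * = accepting)

start=s0 accept=s4,s5 s0-a->s1 s0-b->s0 s1-a->s2 s1-b->s3 s2-a->s2 s2-b->s2 s3-a->s4 s3-b->s3 s4-a->s2 s4-b->s5 s5-a->s6 s5-b->s5 s6-a->s2 s6-b->s7 s7-a->s8 s7-b->s7 s8-a->s2 s8-b->s0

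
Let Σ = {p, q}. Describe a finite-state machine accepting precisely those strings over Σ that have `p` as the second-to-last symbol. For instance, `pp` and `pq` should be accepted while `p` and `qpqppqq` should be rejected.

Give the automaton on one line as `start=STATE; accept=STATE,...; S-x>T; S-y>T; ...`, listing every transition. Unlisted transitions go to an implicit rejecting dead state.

start=S0; accept=S3,S4; S0-p>S1; S0-q>S2; S1-p>S3; S1-q>S4; S2-p>S5; S2-q>S6; S3-p>S3; S3-q>S4; S4-p>S5; S4-q>S6; S5-p>S3; S5-q>S4; S6-p>S5; S6-q>S6

A DFA must remember the last 2 symbols (since which symbol is second-to-last isn't known until the input ends). Use one state per possible window of the last ≤2 symbols; accept from those whose window starts with `p`.
7 states suffice.
        p   q  
>  S0   S1  S2 
   S1   S3  S4 
   S2   S5  S6 
 * S3   S3  S4 
 * S4   S5  S6 
   S5   S3  S4 
   S6   S5  S6 
(> = start, * = accepting)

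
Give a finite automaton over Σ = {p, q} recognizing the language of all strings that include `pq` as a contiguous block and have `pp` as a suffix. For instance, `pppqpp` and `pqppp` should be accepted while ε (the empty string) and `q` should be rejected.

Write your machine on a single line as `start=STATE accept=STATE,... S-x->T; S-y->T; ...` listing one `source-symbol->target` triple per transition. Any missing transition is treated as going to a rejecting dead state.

Run two small machines in parallel and take their product. One (3 states) tracks whether and how much of `pq` has been seen; the other (3 states) tracks how much of the suffix `pp` has currently been matched. Each combined state is a pair, one component from each; accept when both components accept.
        p   q  
>  s0   s1  s0 
   s1   s2  s3 
   s2   s2  s3 
   s3   s4  s3 
   s4   s5  s3 
 * s5   s5  s3 
(> = start, * = accepting)

start=s0; accept=s5; s0-p->s1; s0-q->s0; s1-p->s2; s1-q->s3; s2-p->s2; s2-q->s3; s3-p->s4; s3-q->s3; s4-p->s5; s4-q->s3; s5-p->s5; s5-q->s3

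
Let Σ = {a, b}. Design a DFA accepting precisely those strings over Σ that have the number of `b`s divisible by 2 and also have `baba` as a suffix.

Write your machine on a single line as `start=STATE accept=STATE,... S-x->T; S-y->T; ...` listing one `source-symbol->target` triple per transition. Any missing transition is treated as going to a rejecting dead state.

start=q0; accept=q7; q0-a->q0; q0-b->q1; q1-a->q2; q1-b->q3; q2-a->q4; q2-b->q5; q3-a->q6; q3-b->q1; q4-a->q4; q4-b->q3; q5-a->q7; q5-b->q1; q6-a->q0; q6-b->q8; q7-a->q0; q7-b->q8; q8-a->q9; q8-b->q3; q9-a->q4; q9-b->q5

Build one automaton per condition and run them in lockstep. One (2 states) tracks the count of `b`s modulo 2; the other (5 states) tracks how much of the suffix `baba` has currently been matched. Each combined state is a pair, one component from each; accept when both components accept.
10 states suffice.
        a   b  
>  q0   q0  q1 
   q1   q2  q3 
   q2   q4  q5 
   q3   q6  q1 
   q4   q4  q3 
   q5   q7  q1 
   q6   q0  q8 
 * q7   q0  q8 
   q8   q9  q3 
   q9   q4  q5 
(> = start, * = accepting)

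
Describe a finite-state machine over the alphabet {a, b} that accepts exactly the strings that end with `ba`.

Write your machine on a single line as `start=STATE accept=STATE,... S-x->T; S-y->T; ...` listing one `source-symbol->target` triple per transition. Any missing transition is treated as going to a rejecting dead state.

Let each state record the length of the longest suffix of the input read so far that is also a prefix of `ba`. s1 means the last symbol is `b`; s2 means the last 2 symbols are `ba`. Accept only at s2, where the string currently ends in `ba`.
With 3 states:
        a   b  
>  s0   s0  s1 
   s1   s2  s1 
 * s2   s0  s1 
(> = start, * = accepting)

start=s0; accept=s2; s0-a->s0; s0-b->s1; s1-a->s2; s1-b->s1; s2-a->s0; s2-b->s1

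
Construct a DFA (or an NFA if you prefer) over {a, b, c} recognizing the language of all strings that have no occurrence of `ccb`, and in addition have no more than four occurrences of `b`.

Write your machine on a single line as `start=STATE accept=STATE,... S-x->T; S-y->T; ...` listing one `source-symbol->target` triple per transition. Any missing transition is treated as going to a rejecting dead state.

Run two small machines in parallel and take their product. One (4 states) tracks partial matches of the forbidden pattern `ccb`; the other (6 states) tracks the count of `b`s, saturating at 5. Each combined state is a pair, one component from each; accept when both components accept. Minimizing collapses redundant product states.
With 14 states:
          a    b    c  
>* S0     S0   S1   S2 
 * S1     S1   S3   S4 
 * S2     S0   S1   S5 
 * S3     S3   S6   S7 
 * S4     S1   S3   S8 
 * S5     S0   S9   S5 
 * S6     S6  S10  S11 
 * S7     S3   S6  S12 
 * S8     S1   S9   S8 
   S9     S9   S9   S9 
 * S10   S10   S9  S10 
 * S11    S6  S10  S13 
 * S12    S3   S9  S12 
 * S13    S6   S9  S13 
(> = start, * = accepting)

start=S0; accept=S0,S1,S2,S3,S4,S5,S6,S7,S8,S10,S11,S12,S13; S0-a->S0; S0-b->S1; S0-c->S2; S1-a->S1; S1-b->S3; S1-c->S4; S2-a->S0; S2-b->S1; S2-c->S5; S3-a->S3; S3-b->S6; S3-c->S7; S4-a->S1; S4-b->S3; S4-c->S8; S5-a->S0; S5-b->S9; S5-c->S5; S6-a->S6; S6-b->S10; S6-c->S11; S7-a->S3; S7-b->S6; S7-c->S12; S8-a->S1; S8-b->S9; S8-c->S8; S9-a->S9; S9-b->S9; S9-c->S9; S10-a->S10; S10-b->S9; S10-c->S10; S11-a->S6; S11-b->S10; S11-c->S13; S12-a->S3; S12-b->S9; S12-c->S12; S13-a->S6; S13-b->S9; S13-c->S13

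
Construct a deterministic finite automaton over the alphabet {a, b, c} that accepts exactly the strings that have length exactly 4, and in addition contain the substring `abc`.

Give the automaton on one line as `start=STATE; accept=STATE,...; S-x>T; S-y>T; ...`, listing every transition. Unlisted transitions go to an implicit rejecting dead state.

start=s0; accept=s8; s0-a>s1; s0-b>s2; s0-c>s2; s1-a>s3; s1-b>s4; s1-c>s5; s2-a>s3; s2-b>s5; s2-c>s5; s3-a>s5; s3-b>s6; s3-c>s5; s4-a>s5; s4-b>s5; s4-c>s7; s5-a>s5; s5-b>s5; s5-c>s5; s6-a>s5; s6-b>s5; s6-c>s8; s7-a>s8; s7-b>s8; s7-c>s8; s8-a>s5; s8-b>s5; s8-c>s5

Handle the two conditions separately and then intersect. One (6 states) tracks the input length, saturating at 5; the other (4 states) tracks whether and how much of `abc` has been seen. Each combined state is a pair, one component from each; accept when both components accept. After merging equivalent states the machine shrinks.
        a   b   c  
>  s0   s1  s2  s2 
   s1   s3  s4  s5 
   s2   s3  s5  s5 
   s3   s5  s6  s5 
   s4   s5  s5  s7 
   s5   s5  s5  s5 
   s6   s5  s5  s8 
   s7   s8  s8  s8 
 * s8   s5  s5  s5 
(> = start, * = accepting)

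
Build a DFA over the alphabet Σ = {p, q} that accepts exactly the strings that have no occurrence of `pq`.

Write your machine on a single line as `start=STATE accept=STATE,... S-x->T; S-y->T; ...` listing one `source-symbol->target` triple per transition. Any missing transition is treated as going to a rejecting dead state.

start=A; accept=A,B; A-p->B; A-q->A; B-p->B; B-q->C; C-p->C; C-q->C

This is the complement of 'contains `pq`'. Use the same substring-matching states — A through C holding how much of `pq` has just been matched — but flip the accepting set: everything except the trap C accepts.
A 3-state machine:
       p  q 
>* A   B  A 
 * B   B  C 
   C   C  C 
(> = start, * = accepting)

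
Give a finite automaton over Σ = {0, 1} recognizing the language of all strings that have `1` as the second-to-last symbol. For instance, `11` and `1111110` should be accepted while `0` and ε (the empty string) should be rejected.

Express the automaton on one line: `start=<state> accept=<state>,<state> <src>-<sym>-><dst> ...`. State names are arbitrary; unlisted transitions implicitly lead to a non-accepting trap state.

start=q0 accept=q5,q6 q0-0->q1 q0-1->q2 q1-0->q3 q1-1->q4 q2-0->q5 q2-1->q6 q3-0->q3 q3-1->q4 q4-0->q5 q4-1->q6 q5-0->q3 q5-1->q4 q6-0->q5 q6-1->q6

Because acceptance depends on a position counted from the end, the machine has to buffer the most recent 2 symbols. Make each state the string of the last up-to-2 symbols read; on input `x` shift the window left and append `x`. Accept when the buffered window has length 2 and begins with `1`.
With 7 states:
        0   1  
>  q0   q1  q2 
   q1   q3  q4 
   q2   q5  q6 
   q3   q3  q4 
   q4   q5  q6 
 * q5   q3  q4 
 * q6   q5  q6 
(> = start, * = accepting)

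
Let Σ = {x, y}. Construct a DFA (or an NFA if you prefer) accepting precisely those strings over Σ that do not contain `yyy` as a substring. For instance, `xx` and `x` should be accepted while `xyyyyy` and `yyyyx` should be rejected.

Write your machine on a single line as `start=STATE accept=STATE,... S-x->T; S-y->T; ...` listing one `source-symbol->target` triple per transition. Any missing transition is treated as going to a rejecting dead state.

This is the complement of 'contains `yyy`'. Use the same substring-matching states — q0 through q3 holding how much of `yyy` has just been matched — but flip the accepting set: everything except the trap q3 accepts.
        x   y  
>* q0   q0  q1 
 * q1   q0  q2 
 * q2   q0  q3 
   q3   q3  q3 
(> = start, * = accepting)

start=q0; accept=q0,q1,q2; q0-x->q0; q0-y->q1; q1-x->q0; q1-y->q2; q2-x->q0; q2-y->q3; q3-x->q3; q3-y->q3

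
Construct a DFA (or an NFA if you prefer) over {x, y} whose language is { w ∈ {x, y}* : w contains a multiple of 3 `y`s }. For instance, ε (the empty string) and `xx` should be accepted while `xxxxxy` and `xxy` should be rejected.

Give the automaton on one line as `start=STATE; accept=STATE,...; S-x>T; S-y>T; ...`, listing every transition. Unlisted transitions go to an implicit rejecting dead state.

start=q0; accept=q0; q0-x>q0; q0-y>q1; q1-x>q1; q1-y>q2; q2-x>q2; q2-y>q0

The only thing that matters is how many `y`s have appeared, reduced mod 3. Use one state per residue: q0 for 0, …, q2 for 2. Reading `y` moves to the next residue; anything else stays put. q0 is accepting.
With 3 states:
        x   y  
>* q0   q0  q1 
   q1   q1  q2 
   q2   q2  q0 
(> = start, * = accepting)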